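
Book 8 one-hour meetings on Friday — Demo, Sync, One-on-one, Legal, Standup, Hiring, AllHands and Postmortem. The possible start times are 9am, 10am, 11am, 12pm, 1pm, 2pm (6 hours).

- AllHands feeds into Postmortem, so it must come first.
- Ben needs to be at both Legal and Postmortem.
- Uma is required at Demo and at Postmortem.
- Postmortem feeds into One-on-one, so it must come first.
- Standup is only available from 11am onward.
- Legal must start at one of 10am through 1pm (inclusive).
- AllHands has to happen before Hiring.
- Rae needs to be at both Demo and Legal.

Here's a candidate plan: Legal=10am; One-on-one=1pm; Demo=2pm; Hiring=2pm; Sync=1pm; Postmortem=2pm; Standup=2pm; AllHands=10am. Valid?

No — it violates: Uma is required at Demo and at Postmortem

Rae needs to be at both Demo and Legal — holds.
Ben needs to be at both Legal and Postmortem — holds.
Uma is required at Demo and at Postmortem — violated.
Standup is only available from 11am onward — holds.
Postmortem feeds into One-on-one, so it must come first — violated.
AllHands feeds into Postmortem, so it must come first — holds.
Legal must start at one of 10am through 1pm (inclusive) — holds.
AllHands has to happen before Hiring — holds.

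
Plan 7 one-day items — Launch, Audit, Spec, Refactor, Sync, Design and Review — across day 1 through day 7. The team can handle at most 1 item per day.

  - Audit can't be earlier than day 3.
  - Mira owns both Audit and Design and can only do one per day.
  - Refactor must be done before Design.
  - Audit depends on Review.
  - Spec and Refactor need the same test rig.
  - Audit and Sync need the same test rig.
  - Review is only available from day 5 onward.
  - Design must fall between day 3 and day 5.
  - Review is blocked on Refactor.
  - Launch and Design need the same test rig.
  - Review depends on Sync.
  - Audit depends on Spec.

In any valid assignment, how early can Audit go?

Audit is available from day 3; precedence pushes Audit to at least day 6.
Audit at day 6 is achievable: Design in day 3; Launch in day 7; Refactor in day 1; Review in day 5; Spec in day 2; Sync in day 4; Audit in day 6.

day 6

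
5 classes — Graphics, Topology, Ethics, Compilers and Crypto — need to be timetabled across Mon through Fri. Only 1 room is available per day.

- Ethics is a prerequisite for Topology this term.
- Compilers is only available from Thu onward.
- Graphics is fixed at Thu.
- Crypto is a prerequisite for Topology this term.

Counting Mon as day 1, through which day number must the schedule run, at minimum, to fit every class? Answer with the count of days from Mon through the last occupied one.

The precedence chain requires at least 2 distinct days.
With at most 1 per day and 5 classes, at least 5 days are needed.
Graphics can't be placed before Thu — that is day 4 counting from Mon — so the schedule must run through at least 4 days.
5 works (last occupied day: Fri): for example Ethics=Mon, Graphics=Thu, Compilers=Fri, Topology=Wed, Crypto=Tue.

5 days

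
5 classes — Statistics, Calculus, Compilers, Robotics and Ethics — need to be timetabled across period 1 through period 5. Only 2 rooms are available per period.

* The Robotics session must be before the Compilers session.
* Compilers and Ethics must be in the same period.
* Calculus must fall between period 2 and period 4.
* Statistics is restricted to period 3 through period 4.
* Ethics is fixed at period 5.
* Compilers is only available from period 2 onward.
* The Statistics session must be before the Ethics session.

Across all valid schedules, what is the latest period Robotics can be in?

Downstream work caps Robotics at period 4.
Robotics at period 4 is achievable: Ethics in period 5, Robotics in period 4, Compilers in period 5, Calculus in period 2, Statistics in period 3.

period 4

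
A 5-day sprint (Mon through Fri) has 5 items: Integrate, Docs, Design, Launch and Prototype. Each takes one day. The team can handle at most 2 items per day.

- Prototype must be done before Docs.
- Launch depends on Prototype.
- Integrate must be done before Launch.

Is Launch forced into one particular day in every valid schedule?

No

Launch can be Tue (e.g. Prototype=Mon; Design=Wed; Docs=Tue; Launch=Tue; Integrate=Mon) or Wed (e.g. Prototype=Mon, Docs=Tue, Integrate=Mon, Design=Tue, Launch=Wed).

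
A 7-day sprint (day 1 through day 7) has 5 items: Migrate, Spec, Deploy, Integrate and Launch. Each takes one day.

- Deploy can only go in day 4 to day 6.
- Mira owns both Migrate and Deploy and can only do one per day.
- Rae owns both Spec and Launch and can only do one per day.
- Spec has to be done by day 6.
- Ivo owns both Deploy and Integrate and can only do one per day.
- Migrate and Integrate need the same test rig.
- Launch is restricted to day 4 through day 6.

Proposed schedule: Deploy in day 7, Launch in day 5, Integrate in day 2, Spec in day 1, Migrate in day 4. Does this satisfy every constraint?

Ivo owns both Deploy and Integrate and can only do one per day — holds.
Mira owns both Migrate and Deploy and can only do one per day — holds.
Migrate and Integrate need the same test rig — holds.
Deploy can only go in day 4 to day 6 — violated.
Spec has to be done by day 6 — holds.
Launch is restricted to day 4 through day 6 — holds.
Rae owns both Spec and Launch and can only do one per day — holds.

No — it violates: Deploy can only go in day 4 to day 6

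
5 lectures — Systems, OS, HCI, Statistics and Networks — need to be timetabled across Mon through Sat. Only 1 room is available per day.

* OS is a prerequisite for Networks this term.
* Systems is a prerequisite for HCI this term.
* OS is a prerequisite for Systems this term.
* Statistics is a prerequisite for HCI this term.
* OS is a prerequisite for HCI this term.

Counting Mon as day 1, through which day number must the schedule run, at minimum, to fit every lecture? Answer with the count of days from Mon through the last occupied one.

5

The precedence chain requires at least 3 distinct days.
With at most 1 per day and 5 lectures, at least 5 days are needed.
5 works (last occupied day: Fri): for example HCI=Thu, OS=Mon, Networks=Fri, Systems=Tue, Statistics=Wed.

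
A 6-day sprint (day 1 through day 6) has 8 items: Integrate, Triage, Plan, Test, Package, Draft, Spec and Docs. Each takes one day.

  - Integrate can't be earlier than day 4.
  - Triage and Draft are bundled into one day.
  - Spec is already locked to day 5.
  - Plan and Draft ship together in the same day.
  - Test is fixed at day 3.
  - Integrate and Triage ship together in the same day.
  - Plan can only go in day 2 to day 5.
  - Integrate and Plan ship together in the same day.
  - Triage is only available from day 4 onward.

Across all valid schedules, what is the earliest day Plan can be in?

day 4

Plan is available from day 2; Plan must be in the same day as Integrate, which can't be before day 4, so Plan is at least day 4; Plan's own window allows nothing later than day 5.
Plan at day 4 is achievable: Test -> day 3; Docs -> day 1; Plan -> day 4; Package -> day 1; Spec -> day 5; Draft -> day 4; Triage -> day 4; Integrate -> day 4.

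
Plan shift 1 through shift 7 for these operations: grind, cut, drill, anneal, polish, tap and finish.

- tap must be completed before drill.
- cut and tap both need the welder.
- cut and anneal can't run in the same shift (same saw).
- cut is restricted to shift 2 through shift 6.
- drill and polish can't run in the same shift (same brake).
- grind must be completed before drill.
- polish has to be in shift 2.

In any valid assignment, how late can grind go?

Downstream work caps grind at shift 6.
grind at shift 6 is achievable: anneal -> shift 1, cut -> shift 2, tap -> shift 1, finish -> shift 1, polish -> shift 2, grind -> shift 6, drill -> shift 7.

shift 6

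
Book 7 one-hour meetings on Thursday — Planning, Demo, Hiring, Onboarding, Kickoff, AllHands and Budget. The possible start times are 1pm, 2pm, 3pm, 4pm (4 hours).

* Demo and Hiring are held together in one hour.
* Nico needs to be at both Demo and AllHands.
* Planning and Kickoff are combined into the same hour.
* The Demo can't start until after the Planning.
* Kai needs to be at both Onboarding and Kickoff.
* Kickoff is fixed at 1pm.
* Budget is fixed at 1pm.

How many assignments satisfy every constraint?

Splitting on Demo: it can be 2pm (9), 3pm (9), 4pm (9). Listing each branch's schedules as (Planning, Hiring, Onboarding, Kickoff, AllHands, Budget):
Demo=2pm: (1pm,2pm,2pm,1pm,1pm,1pm) (1pm,2pm,2pm,1pm,3pm,1pm) (1pm,2pm,2pm,1pm,4pm,1pm) (1pm,2pm,3pm,1pm,1pm,1pm) (1pm,2pm,3pm,1pm,3pm,1pm) (1pm,2pm,3pm,1pm,4pm,1pm) (1pm,2pm,4pm,1pm,1pm,1pm) (1pm,2pm,4pm,1pm,3pm,1pm) (1pm,2pm,4pm,1pm,4pm,1pm) — 9.
Demo=3pm: (1pm,3pm,2pm,1pm,1pm,1pm) (1pm,3pm,2pm,1pm,2pm,1pm) (1pm,3pm,2pm,1pm,4pm,1pm) (1pm,3pm,3pm,1pm,1pm,1pm) (1pm,3pm,3pm,1pm,2pm,1pm) (1pm,3pm,3pm,1pm,4pm,1pm) (1pm,3pm,4pm,1pm,1pm,1pm) (1pm,3pm,4pm,1pm,2pm,1pm) (1pm,3pm,4pm,1pm,4pm,1pm) — 9.
Demo=4pm: (1pm,4pm,2pm,1pm,1pm,1pm) (1pm,4pm,2pm,1pm,2pm,1pm) (1pm,4pm,2pm,1pm,3pm,1pm) (1pm,4pm,3pm,1pm,1pm,1pm) (1pm,4pm,3pm,1pm,2pm,1pm) (1pm,4pm,3pm,1pm,3pm,1pm) (1pm,4pm,4pm,1pm,1pm,1pm) (1pm,4pm,4pm,1pm,2pm,1pm) (1pm,4pm,4pm,1pm,3pm,1pm) — 9.
Summing: 9 + 9 + 9 = 27.

27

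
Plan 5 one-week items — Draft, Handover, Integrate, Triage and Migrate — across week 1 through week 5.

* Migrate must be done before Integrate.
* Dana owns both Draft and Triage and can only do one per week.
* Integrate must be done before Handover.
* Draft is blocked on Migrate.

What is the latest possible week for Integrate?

week 4

Precedence pushes Integrate to at least week 2; downstream work caps Integrate at week 4.
Integrate at week 4 is achievable: Triage=week 1, Integrate=week 4, Draft=week 2, Migrate=week 1, Handover=week 5.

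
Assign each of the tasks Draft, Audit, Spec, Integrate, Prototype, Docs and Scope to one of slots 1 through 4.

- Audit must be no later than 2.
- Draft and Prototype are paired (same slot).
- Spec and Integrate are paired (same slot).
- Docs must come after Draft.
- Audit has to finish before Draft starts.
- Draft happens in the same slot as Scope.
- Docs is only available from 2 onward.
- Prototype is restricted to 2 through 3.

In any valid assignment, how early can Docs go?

Docs is available from 2; precedence pushes Docs to at least 3.
Docs at 3 is achievable: Audit=1, Prototype=2, Spec=1, Draft=2, Integrate=1, Scope=2, Docs=3.

3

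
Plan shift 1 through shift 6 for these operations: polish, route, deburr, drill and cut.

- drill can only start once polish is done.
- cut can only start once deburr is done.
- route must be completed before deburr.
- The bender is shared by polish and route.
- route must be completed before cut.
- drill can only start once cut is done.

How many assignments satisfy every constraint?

54

Splitting on polish: it can be shift 1 (5), shift 2 (11), shift 3 (14), shift 4 (14), shift 5 (10). Listing each branch's schedules as (route, deburr, drill, cut) by shift number:
polish=shift 1: (2,3,5,4) (2,3,6,4) (2,3,6,5) (2,4,6,5) (3,4,6,5) — 5.
polish=shift 2: (1,2,4,3) (1,2,5,3) (1,2,5,4) (1,2,6,3) (1,2,6,4) (1,2,6,5) (1,3,5,4) (1,3,6,4) (1,3,6,5) (1,4,6,5) (3,4,6,5) — 11.
polish=shift 3: (1,2,4,3) (1,2,5,3) (1,2,5,4) (1,2,6,3) (1,2,6,4) (1,2,6,5) (1,3,5,4) (1,3,6,4) (1,3,6,5) (1,4,6,5) (2,3,5,4) (2,3,6,4) (2,3,6,5) (2,4,6,5) — 14.
polish=shift 4: (1,2,5,3) (1,2,5,4) (1,2,6,3) (1,2,6,4) (1,2,6,5) (1,3,5,4) (1,3,6,4) (1,3,6,5) (1,4,6,5) (2,3,5,4) (2,3,6,4) (2,3,6,5) (2,4,6,5) (3,4,6,5) — 14.
polish=shift 5: (1,2,6,3) (1,2,6,4) (1,2,6,5) (1,3,6,4) (1,3,6,5) (1,4,6,5) (2,3,6,4) (2,3,6,5) (2,4,6,5) (3,4,6,5) — 10.
Summing: 5 + 11 + 14 + 14 + 10 = 54.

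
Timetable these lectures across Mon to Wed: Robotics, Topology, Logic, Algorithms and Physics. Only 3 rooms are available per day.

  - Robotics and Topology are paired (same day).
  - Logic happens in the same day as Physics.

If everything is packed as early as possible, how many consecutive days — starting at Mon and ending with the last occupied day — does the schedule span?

2

With at most 3 per day and 5 lectures, at least 2 days are needed.
2 works (last occupied day: Tue): for example Algorithms -> Mon, Robotics -> Mon, Physics -> Tue, Logic -> Tue, Topology -> Mon.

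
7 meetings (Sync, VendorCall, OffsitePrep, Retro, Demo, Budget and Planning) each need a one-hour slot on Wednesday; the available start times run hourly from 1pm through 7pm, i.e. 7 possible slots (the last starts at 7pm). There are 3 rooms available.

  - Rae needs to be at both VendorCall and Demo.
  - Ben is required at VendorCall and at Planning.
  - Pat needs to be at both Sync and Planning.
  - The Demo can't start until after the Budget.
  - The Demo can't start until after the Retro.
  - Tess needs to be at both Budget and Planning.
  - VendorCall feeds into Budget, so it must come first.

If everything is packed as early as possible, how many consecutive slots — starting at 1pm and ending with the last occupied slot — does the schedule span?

3 slots

The precedence chain requires at least 3 distinct slots.
With at most 3 per slot and 7 meetings, at least 3 slots are needed.
3 works (last occupied slot: 3pm): for example Retro=1pm; Demo=3pm; VendorCall=1pm; Planning=3pm; Sync=1pm; OffsitePrep=2pm; Budget=2pm.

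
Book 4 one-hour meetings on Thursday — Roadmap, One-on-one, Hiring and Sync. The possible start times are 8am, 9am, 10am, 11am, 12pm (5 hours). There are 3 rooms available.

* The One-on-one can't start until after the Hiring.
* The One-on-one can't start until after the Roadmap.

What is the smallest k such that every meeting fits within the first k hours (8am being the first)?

The precedence chain requires at least 2 distinct hours.
With at most 3 per hour and 4 meetings, at least 2 hours are needed.
2 works (last occupied hour: 9am): for example Sync=8am; Hiring=8am; Roadmap=8am; One-on-one=9am.

2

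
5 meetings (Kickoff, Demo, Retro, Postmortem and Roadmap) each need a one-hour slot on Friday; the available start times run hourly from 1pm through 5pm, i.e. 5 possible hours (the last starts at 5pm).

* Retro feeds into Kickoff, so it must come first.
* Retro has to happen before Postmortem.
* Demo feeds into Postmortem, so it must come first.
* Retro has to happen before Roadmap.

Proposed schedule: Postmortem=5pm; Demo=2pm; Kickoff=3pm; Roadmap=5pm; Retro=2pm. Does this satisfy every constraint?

Demo feeds into Postmortem, so it must come first — holds.
Retro has to happen before Roadmap — holds.
Retro has to happen before Postmortem — holds.
Retro feeds into Kickoff, so it must come first — holds.

Yes, all constraints hold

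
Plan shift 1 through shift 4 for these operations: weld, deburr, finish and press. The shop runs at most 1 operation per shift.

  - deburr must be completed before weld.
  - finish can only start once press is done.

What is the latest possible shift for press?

Downstream work caps press at shift 3.
press at shift 3 is achievable: weld -> shift 2; deburr -> shift 1; press -> shift 3; finish -> shift 4.

shift 3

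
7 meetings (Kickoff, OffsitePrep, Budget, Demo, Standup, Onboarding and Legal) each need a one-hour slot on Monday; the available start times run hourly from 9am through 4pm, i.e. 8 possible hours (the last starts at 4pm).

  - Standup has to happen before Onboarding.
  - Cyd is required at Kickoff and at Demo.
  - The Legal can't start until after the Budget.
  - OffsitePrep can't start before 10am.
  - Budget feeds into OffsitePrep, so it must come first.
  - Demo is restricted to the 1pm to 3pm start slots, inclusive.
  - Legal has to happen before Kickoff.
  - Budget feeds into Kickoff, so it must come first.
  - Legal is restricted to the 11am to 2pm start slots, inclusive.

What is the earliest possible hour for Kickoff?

12pm

Precedence pushes Kickoff to at least 12pm.
Kickoff at 12pm is achievable: Demo -> 1pm; Onboarding -> 10am; Standup -> 9am; Kickoff -> 12pm; Budget -> 9am; OffsitePrep -> 10am; Legal -> 11am.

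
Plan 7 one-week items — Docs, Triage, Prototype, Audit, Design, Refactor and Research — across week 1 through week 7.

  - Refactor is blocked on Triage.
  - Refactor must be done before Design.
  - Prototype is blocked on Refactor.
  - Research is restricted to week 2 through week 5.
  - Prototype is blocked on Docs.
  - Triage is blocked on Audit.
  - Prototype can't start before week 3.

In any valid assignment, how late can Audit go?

Downstream work caps Audit at week 4.
Audit at week 4 is achievable: Docs in week 1, Research in week 2, Design in week 7, Triage in week 5, Refactor in week 6, Prototype in week 7, Audit in week 4.

week 4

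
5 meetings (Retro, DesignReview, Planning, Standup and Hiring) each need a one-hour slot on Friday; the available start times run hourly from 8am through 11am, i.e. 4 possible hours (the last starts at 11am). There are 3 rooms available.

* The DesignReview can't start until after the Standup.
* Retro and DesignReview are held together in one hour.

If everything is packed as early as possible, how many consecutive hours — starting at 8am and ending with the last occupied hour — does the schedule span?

2

The precedence chain requires at least 2 distinct hours.
With at most 3 per hour and 5 meetings, at least 2 hours are needed.
2 works (last occupied hour: 9am): for example Retro in 9am, Standup in 8am, Planning in 8am, Hiring in 8am, DesignReview in 9am.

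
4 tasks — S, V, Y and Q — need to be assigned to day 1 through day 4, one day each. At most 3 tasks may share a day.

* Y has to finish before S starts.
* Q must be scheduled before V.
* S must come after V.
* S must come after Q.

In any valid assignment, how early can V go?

Precedence pushes V to at least day 2; downstream work caps V at day 3.
V at day 2 is achievable: S -> day 3; V -> day 2; Q -> day 1; Y -> day 1.

day 2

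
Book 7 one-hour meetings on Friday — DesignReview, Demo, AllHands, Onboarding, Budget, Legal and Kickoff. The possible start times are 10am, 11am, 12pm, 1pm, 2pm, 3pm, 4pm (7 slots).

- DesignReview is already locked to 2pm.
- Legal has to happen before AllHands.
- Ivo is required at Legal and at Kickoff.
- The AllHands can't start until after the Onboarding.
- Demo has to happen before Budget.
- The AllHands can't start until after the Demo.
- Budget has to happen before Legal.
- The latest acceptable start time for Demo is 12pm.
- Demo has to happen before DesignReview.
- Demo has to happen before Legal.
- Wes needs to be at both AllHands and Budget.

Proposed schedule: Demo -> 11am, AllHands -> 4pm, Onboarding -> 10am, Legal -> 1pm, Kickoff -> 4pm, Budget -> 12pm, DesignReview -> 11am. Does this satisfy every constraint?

Invalid. DesignReview is already locked to 2pm.

Budget has to happen before Legal — holds.
Demo has to happen before Budget — holds.
The AllHands can't start until after the Demo — holds.
The latest acceptable start time for Demo is 12pm — holds.
The AllHands can't start until after the Onboarding — holds.
Wes needs to be at both AllHands and Budget — holds.
DesignReview is already locked to 2pm — violated.
Demo has to happen before Legal — holds.
Legal has to happen before AllHands — holds.
Ivo is required at Legal and at Kickoff — holds.
Demo has to happen before DesignReview — violated.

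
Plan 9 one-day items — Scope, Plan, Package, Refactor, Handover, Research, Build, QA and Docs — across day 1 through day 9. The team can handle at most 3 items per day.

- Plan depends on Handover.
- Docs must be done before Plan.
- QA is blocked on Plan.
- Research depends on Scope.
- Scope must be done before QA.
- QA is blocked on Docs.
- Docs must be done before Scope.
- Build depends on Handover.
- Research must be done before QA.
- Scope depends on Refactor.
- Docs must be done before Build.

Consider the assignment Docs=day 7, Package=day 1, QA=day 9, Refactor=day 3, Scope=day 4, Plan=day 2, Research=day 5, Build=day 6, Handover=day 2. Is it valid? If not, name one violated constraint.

No. Docs must be done before Plan is not satisfied.

Scope depends on Refactor — holds.
The team can handle at most 3 items per day — holds.
Research must be done before QA — holds.
QA is blocked on Plan — holds.
Docs must be done before Plan — violated.
QA is blocked on Docs — holds.
Scope must be done before QA — holds.
Build depends on Handover — holds.
Docs must be done before Scope — violated.
Plan depends on Handover — violated.
Docs must be done before Build — violated.
Research depends on Scope — holds.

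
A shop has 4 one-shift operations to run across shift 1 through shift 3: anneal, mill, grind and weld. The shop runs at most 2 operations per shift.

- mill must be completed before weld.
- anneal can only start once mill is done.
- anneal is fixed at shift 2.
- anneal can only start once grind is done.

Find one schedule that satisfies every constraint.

mill in shift 1, anneal in shift 2, grind in shift 1, weld in shift 2

Checking: mill(shift 1) before anneal(shift 2); grind(shift 1) before anneal(shift 2); mill(shift 1) before weld(shift 2); anneal=shift 2 in [shift 2,shift 2]; max 2 per shift (cap 2).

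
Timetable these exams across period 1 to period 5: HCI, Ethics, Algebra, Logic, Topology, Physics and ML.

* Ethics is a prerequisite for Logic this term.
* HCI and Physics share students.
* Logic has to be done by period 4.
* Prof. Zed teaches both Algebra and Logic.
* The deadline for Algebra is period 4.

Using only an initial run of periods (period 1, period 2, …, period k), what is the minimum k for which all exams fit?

The precedence chain requires at least 2 distinct periods.
2 works (last occupied period: period 2): for example Algebra=period 1, Ethics=period 1, ML=period 1, Physics=period 2, Logic=period 2, Topology=period 1, HCI=period 1.

2 periods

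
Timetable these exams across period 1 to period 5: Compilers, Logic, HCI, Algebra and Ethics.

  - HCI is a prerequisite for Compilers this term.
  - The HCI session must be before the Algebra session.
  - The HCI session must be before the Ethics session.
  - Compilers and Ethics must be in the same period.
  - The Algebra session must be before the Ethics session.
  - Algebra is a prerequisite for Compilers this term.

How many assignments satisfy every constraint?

Splitting on Compilers: it can be period 3 (5), period 4 (15), period 5 (30). Listing each branch's schedules as (Logic, HCI, Algebra, Ethics) by period number:
Compilers=period 3: (1,1,2,3) (2,1,2,3) (3,1,2,3) (4,1,2,3) (5,1,2,3) — 5.
Compilers=period 4: (1,1,2,4) (1,1,3,4) (1,2,3,4) (2,1,2,4) (2,1,3,4) (2,2,3,4) (3,1,2,4) (3,1,3,4) (3,2,3,4) (4,1,2,4) (4,1,3,4) (4,2,3,4) (5,1,2,4) (5,1,3,4) (5,2,3,4) — 15.
Compilers=period 5: (1,1,2,5) (1,1,3,5) (1,1,4,5) (1,2,3,5) (1,2,4,5) (1,3,4,5) (2,1,2,5) (2,1,3,5) (2,1,4,5) (2,2,3,5) (2,2,4,5) (2,3,4,5) (3,1,2,5) (3,1,3,5) (3,1,4,5) (3,2,3,5) (3,2,4,5) (3,3,4,5) (4,1,2,5) (4,1,3,5) (4,1,4,5) (4,2,3,5) (4,2,4,5) (4,3,4,5) (5,1,2,5) (5,1,3,5) (5,1,4,5) (5,2,3,5) (5,2,4,5) (5,3,4,5) — 30.
Summing: 5 + 15 + 30 = 50.

50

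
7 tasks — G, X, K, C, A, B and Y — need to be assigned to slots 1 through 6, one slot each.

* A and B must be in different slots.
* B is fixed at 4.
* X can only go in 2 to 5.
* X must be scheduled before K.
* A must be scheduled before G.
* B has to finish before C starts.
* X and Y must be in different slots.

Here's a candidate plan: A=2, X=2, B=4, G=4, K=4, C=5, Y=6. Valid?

A and B must be in different slots — holds.
B is fixed at 4 — holds.
X can only go in 2 to 5 — holds.
X must be scheduled before K — holds.
X and Y must be in different slots — holds.
B has to finish before C starts — holds.
A must be scheduled before G — holds.

Yes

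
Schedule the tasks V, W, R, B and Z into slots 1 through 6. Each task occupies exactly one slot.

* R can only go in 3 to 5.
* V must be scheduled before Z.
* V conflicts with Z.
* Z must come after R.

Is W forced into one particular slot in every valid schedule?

W can be 1 (e.g. R -> 3, Z -> 4, V -> 1, W -> 1, B -> 1) or 2 (e.g. V -> 1; W -> 2; Z -> 4; R -> 3; B -> 1).

No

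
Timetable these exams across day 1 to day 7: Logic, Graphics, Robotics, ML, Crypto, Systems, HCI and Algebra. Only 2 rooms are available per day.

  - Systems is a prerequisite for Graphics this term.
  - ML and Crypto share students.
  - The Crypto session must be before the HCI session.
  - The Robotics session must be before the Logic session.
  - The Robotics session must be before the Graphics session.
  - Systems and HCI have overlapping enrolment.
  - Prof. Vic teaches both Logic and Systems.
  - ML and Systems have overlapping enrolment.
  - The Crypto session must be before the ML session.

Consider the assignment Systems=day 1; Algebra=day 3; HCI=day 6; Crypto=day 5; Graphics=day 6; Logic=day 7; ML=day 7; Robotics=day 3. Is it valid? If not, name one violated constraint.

Yes, all constraints hold

The Crypto session must be before the ML session — holds.
Prof. Vic teaches both Logic and Systems — holds.
The Robotics session must be before the Graphics session — holds.
ML and Crypto share students — holds.
The Robotics session must be before the Logic session — holds.
The Crypto session must be before the HCI session — holds.
ML and Systems have overlapping enrolment — holds.
Only 2 rooms are available per day — holds.
Systems and HCI have overlapping enrolment — holds.
Systems is a prerequisite for Graphics this term — holds.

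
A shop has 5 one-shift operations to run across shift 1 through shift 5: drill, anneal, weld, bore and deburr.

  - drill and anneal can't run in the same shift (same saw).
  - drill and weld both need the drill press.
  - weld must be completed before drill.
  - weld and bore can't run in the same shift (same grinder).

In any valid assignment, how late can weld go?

shift 4

Downstream work caps weld at shift 4.
weld at shift 4 is achievable: weld in shift 4; bore in shift 1; anneal in shift 1; drill in shift 5; deburr in shift 1.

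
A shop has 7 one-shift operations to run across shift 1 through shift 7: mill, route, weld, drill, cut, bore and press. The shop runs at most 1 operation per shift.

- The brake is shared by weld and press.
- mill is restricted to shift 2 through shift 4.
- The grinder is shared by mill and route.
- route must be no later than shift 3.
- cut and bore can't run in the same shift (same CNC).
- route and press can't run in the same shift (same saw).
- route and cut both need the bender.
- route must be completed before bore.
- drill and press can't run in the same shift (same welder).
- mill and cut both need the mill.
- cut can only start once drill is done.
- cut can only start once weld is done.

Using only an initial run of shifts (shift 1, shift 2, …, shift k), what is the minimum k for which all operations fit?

The precedence chain requires at least 2 distinct shifts.
With at most 1 per shift and 7 operations, at least 7 shifts are needed.
7 works (last occupied shift: shift 7): for example mill=shift 2; bore=shift 6; press=shift 7; cut=shift 5; route=shift 1; drill=shift 4; weld=shift 3.

7 shifts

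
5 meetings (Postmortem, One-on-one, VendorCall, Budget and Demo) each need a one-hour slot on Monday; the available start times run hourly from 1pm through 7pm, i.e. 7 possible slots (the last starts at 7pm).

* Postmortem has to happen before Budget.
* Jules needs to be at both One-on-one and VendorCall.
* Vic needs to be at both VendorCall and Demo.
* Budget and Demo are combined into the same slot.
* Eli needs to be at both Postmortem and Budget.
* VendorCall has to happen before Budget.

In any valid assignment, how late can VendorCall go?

Downstream work caps VendorCall at 6pm.
VendorCall at 6pm is achievable: Budget -> 7pm; One-on-one -> 1pm; VendorCall -> 6pm; Postmortem -> 1pm; Demo -> 7pm.

6pm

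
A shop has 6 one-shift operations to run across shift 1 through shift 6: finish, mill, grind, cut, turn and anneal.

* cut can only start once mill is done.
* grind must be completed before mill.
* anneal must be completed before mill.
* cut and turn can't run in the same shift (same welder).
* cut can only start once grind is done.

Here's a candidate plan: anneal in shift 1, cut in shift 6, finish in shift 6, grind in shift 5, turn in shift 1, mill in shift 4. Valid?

anneal must be completed before mill — holds.
cut and turn can't run in the same shift (same welder) — holds.
grind must be completed before mill — violated.
cut can only start once mill is done — holds.
cut can only start once grind is done — holds.

No. grind must be completed before mill is not satisfied.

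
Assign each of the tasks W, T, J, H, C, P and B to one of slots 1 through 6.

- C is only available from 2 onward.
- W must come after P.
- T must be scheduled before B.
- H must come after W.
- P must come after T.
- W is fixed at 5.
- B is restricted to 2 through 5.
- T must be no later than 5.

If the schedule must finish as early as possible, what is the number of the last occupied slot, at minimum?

The precedence chain requires at least 4 distinct slots.
Propagating the time windows through the other constraints, H can't land before 6, so the schedule must run through at least slot 6.
6 works (last occupied slot: 6): for example W=5, B=2, P=2, T=1, H=6, J=1, C=2.

6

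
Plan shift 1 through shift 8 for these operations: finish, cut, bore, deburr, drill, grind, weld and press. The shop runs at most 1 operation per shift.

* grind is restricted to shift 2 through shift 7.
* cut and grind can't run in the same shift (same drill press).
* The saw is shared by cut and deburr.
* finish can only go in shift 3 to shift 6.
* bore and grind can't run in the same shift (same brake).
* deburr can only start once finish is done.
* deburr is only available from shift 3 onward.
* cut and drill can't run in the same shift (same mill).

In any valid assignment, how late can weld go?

shift 8

weld at shift 8 is achievable: weld in shift 8, deburr in shift 4, drill in shift 6, bore in shift 5, finish in shift 3, press in shift 7, cut in shift 1, grind in shift 2.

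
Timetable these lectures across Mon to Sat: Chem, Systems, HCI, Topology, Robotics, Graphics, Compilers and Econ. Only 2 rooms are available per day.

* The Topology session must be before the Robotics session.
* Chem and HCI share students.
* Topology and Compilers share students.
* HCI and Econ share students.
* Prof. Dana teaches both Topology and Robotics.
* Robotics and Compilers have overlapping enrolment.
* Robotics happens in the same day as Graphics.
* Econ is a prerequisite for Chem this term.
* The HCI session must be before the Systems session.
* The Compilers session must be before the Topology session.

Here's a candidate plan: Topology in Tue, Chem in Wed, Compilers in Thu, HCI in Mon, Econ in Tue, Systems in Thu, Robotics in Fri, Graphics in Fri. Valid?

The HCI session must be before the Systems session — holds.
The Compilers session must be before the Topology session — violated.
Robotics happens in the same day as Graphics — holds.
Econ is a prerequisite for Chem this term — holds.
The Topology session must be before the Robotics session — holds.
Topology and Compilers share students — holds.
HCI and Econ share students — holds.
Prof. Dana teaches both Topology and Robotics — holds.
Chem and HCI share students — holds.
Robotics and Compilers have overlapping enrolment — holds.
Only 2 rooms are available per day — holds.

Invalid. The Compilers session must be before the Topology session.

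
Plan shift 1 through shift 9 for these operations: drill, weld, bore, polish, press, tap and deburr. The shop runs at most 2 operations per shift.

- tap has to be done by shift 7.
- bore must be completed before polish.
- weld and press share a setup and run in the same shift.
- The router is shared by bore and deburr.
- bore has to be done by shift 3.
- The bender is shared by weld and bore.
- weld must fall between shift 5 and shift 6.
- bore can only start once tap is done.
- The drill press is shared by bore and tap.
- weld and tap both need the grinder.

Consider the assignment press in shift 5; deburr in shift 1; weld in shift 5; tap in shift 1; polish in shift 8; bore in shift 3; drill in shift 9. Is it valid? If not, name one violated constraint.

Yes, all constraints hold

bore has to be done by shift 3 — holds.
The shop runs at most 2 operations per shift — holds.
weld and tap both need the grinder — holds.
The router is shared by bore and deburr — holds.
bore can only start once tap is done — holds.
weld must fall between shift 5 and shift 6 — holds.
The bender is shared by weld and bore — holds.
The drill press is shared by bore and tap — holds.
tap has to be done by shift 7 — holds.
weld and press share a setup and run in the same shift — holds.
bore must be completed before polish — holds.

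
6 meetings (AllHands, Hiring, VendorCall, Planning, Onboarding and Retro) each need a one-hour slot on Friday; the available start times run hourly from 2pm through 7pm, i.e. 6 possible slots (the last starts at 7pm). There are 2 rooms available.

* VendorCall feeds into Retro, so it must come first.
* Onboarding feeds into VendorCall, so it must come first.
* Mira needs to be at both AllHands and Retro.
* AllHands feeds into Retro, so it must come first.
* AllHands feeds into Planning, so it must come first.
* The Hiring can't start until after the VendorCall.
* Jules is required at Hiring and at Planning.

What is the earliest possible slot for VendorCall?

3pm

Precedence pushes VendorCall to at least 3pm; downstream work caps VendorCall at 6pm.
VendorCall at 3pm is achievable: VendorCall in 3pm, AllHands in 2pm, Planning in 3pm, Onboarding in 2pm, Retro in 4pm, Hiring in 4pm.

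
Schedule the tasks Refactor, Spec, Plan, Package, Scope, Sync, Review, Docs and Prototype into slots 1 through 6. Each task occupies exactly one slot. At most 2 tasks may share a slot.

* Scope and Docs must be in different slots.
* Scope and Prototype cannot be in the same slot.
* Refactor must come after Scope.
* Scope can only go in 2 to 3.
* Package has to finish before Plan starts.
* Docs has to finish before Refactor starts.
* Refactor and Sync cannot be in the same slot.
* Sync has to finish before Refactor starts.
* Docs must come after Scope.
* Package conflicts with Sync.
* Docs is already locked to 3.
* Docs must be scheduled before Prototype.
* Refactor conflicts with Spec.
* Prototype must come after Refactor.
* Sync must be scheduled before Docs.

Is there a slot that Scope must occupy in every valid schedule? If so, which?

Scope's window is 2–3.
Docs is fixed at 3, and Scope can't share a slot with Docs.
So Scope must be 2.

2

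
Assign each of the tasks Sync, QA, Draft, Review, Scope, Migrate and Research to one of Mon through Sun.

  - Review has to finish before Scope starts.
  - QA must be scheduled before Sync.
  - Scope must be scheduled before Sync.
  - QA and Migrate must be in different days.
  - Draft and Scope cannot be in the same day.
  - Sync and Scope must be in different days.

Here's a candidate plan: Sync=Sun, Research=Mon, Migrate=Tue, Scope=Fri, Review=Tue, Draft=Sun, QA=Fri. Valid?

Valid

Review has to finish before Scope starts — holds.
QA must be scheduled before Sync — holds.
Sync and Scope must be in different days — holds.
QA and Migrate must be in different days — holds.
Scope must be scheduled before Sync — holds.
Draft and Scope cannot be in the same day — holds.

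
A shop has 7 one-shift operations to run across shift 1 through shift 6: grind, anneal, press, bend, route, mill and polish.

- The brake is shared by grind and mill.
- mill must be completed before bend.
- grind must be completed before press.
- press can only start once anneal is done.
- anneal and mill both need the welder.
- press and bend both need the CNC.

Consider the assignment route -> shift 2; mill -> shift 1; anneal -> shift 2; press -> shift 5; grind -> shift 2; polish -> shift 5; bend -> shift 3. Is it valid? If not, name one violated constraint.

The brake is shared by grind and mill — holds.
press can only start once anneal is done — holds.
press and bend both need the CNC — holds.
mill must be completed before bend — holds.
anneal and mill both need the welder — holds.
grind must be completed before press — holds.

Yes, all constraints hold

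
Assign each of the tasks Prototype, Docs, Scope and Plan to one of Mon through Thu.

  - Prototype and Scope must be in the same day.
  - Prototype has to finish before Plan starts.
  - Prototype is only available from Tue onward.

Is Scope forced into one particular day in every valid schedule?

No

Scope can be Tue (e.g. Plan=Wed, Prototype=Tue, Scope=Tue, Docs=Mon) or Wed (e.g. Plan -> Thu, Docs -> Mon, Prototype -> Wed, Scope -> Wed).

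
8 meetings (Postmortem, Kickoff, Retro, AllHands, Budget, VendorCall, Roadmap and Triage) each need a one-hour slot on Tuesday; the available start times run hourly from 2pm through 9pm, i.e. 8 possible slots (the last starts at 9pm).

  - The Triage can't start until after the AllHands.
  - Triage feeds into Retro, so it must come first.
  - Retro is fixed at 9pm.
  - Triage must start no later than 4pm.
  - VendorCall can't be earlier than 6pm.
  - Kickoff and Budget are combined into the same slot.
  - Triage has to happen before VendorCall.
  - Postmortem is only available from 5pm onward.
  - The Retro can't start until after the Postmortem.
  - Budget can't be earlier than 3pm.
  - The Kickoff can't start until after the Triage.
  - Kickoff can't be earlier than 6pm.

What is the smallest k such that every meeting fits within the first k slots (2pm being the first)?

The precedence chain requires at least 3 distinct slots.
Retro can't be placed before 9pm — that is slot 8 counting from 2pm — so the schedule must run through at least 8 slots.
8 works (last occupied slot: 9pm): for example Retro=9pm; Triage=3pm; VendorCall=6pm; Postmortem=5pm; Roadmap=2pm; Kickoff=6pm; AllHands=2pm; Budget=6pm.

8 slots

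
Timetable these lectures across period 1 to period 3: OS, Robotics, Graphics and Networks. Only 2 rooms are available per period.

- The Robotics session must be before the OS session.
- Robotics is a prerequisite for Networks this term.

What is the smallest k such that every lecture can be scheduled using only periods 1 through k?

2

The precedence chain requires at least 2 distinct periods.
With at most 2 per period and 4 lectures, at least 2 periods are needed.
2 works (last occupied period: period 2): for example Robotics=period 1, Graphics=period 1, OS=period 2, Networks=period 2.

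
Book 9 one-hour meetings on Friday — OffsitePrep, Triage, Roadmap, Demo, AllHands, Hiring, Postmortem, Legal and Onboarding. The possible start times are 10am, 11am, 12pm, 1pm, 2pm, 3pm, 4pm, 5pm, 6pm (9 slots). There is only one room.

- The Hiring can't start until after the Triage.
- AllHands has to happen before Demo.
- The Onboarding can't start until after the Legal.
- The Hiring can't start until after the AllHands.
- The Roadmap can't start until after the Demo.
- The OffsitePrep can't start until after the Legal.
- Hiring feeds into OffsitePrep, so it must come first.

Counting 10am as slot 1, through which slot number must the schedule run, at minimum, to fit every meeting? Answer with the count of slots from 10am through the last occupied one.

The precedence chain requires at least 3 distinct slots.
With at most 1 per slot and 9 meetings, at least 9 slots are needed.
9 works (last occupied slot: 6pm): for example Legal in 1pm, Triage in 11am, Hiring in 12pm, AllHands in 10am, Postmortem in 6pm, Onboarding in 5pm, Roadmap in 4pm, OffsitePrep in 2pm, Demo in 3pm.

9 slots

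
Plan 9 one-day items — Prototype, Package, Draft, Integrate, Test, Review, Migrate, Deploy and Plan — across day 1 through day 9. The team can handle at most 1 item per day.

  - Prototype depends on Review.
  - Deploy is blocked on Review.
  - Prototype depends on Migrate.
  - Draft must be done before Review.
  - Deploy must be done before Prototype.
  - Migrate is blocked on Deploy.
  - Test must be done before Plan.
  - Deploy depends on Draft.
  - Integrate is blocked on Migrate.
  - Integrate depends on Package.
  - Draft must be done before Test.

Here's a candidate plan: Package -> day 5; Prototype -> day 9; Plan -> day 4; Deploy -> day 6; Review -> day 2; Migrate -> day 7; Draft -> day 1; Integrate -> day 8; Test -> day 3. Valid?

Yes, all constraints hold

Deploy depends on Draft — holds.
The team can handle at most 1 item per day — holds.
Deploy is blocked on Review — holds.
Deploy must be done before Prototype — holds.
Integrate depends on Package — holds.
Prototype depends on Review — holds.
Prototype depends on Migrate — holds.
Test must be done before Plan — holds.
Draft must be done before Test — holds.
Draft must be done before Review — holds.
Migrate is blocked on Deploy — holds.
Integrate is blocked on Migrate — holds.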